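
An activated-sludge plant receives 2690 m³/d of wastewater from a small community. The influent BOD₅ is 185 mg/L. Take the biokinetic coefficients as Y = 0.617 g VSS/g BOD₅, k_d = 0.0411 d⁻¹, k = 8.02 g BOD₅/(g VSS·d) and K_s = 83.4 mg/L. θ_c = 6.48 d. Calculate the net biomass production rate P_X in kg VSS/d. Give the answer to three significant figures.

For a completely mixed reactor with recycle the Lawrence–McCarty relation gives S = K_s·(1 + k_d·θ_c) / [θ_c·(Y·k − k_d) − 1] = 83.4 × (1 + 0.0411 × 6.48) / [6.48 × (0.617 × 8.02 − 0.0411) − 1] = 105.6 / 30.80 = 3.429 mg/L.
Correct the yield for decay: Y_obs = Y/(1 + k_d θ_c) = 0.617 / (1 + 0.0411 × 6.48) = 0.617 / 1.266 = 0.4872.
Mass of BOD₅ removed per day: Q(S₀ − S) = 2690 × 181.6 g/m³ = 488.4 kg/d.
P_X = Y_obs · Q(S₀ − S) = 0.4872 × 488.4 = 238.0 kg VSS/d.

P_X ≈ 238 kg VSS/d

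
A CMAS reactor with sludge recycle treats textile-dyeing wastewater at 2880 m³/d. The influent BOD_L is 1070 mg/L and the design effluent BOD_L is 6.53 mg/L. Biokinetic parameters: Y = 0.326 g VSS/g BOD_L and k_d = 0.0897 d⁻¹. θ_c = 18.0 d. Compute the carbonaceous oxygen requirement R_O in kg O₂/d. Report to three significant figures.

R_O ≈ 2520 kg O₂/d

The observed yield is Y_obs = Y/(1 + k_d·θ_c) = 0.326 / (1 + 0.0897 × 18.0) = 0.326 / 2.615 = 0.1247 g VSS per g BOD_L removed.
Q·(S₀ − S) = 2880 × (1070 − 6.53) × 10⁻³ = 3063 kg/d removed.
Biomass synthesised: P_X = Y_obs × 3063 = 381.9 kg VSS/d.
R_O = Q·(S₀ − S) − 1.42·P_X = 3063 − 1.42 × 381.9 = 2521 kg O₂/d.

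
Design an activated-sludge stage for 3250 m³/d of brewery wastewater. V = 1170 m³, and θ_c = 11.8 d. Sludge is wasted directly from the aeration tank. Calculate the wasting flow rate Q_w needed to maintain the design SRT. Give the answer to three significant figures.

For wasting at MLVSS concentration, Q_w = V/θ_c = 1170/11.8 = 99.15 m³/d.

Q_w ≈ 99.2 m³/d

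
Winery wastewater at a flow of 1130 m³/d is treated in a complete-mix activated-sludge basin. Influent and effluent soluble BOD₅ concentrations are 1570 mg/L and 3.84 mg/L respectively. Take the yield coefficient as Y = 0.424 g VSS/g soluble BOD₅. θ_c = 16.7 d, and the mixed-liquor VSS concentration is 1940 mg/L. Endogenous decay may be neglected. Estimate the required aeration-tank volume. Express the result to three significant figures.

V·X = Y·Q·ΔS·θ_c gives V = 0.424 × 1130 × (1570 − 3.84) × 16.7 / 1940 = 6459 m³.

V ≈ 6460 m³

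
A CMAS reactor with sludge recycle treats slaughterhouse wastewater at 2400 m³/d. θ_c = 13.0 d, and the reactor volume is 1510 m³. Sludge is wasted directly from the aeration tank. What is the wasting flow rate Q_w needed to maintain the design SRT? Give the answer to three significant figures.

For wasting at MLVSS concentration, Q_w = V/θ_c = 1510/13.0 = 116.2 m³/d.

Q_w ≈ 116 m³/d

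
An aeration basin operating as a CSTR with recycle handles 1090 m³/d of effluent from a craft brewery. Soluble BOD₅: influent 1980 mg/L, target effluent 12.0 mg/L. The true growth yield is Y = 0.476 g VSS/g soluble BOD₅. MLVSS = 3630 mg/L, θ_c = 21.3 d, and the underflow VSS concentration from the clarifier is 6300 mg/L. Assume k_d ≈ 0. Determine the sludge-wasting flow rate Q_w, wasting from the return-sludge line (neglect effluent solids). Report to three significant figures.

Biomass mass balance (decay neglected): V·X = Y·Q·(S₀ − S)·θ_c, so V = 0.476 × 1090 × (1980 − 12.0) × 21.3 / 3630 = 5991 m³.
Wasting from the return line (neglecting effluent solids): Q_w = V·X / (θ_c·X_r) = 5991 × 3630 / (21.3 × 6300) = 162.1 m³/d.

Q_w ≈ 162 m³/d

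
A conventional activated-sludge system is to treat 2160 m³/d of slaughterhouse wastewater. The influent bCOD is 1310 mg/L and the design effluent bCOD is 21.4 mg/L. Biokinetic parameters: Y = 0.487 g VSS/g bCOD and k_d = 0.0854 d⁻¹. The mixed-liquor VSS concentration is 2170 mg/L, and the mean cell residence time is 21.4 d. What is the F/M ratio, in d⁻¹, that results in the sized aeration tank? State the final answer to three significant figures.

Rearranging the biomass balance for a CMAS with decay, V = Y·Q·ΔS·θ_c / [X·(1+k_d θ_c)] = 0.487 × 2160 × (1310 − 21.4) × 21.4 / [2170 × (1 + 0.0854 × 21.4)] = 2.9×10^7 / 6136 = 4728 m³.
F/M = Q·S₀ / (V·X) = 2160 × 1310 / (4728 × 2170) = 0.2758 g bCOD·(g VSS·d)⁻¹.

F/M ≈ 0.276 d⁻¹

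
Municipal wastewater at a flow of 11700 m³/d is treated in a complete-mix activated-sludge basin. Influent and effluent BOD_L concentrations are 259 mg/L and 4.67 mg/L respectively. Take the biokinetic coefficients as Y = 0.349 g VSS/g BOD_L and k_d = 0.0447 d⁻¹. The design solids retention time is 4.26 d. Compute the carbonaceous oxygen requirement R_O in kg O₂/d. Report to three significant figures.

Y_obs = Y / (1 + k_d θ_c) = 0.349 / (1 + 0.0447 × 4.26) = 0.349 / 1.190 = 0.2932.
Mass of BOD_L removed per day: Q(S₀ − S) = 11700 × 254.3 g/m³ = 2976 kg/d.
Biomass synthesised: P_X = Y_obs × 2976 = 872.4 kg VSS/d.
R_O = Q·ΔS − 1.42 P_X = 2976 − 1239 = 1737 kg O₂/d.

R_O ≈ 1740 kg O₂/d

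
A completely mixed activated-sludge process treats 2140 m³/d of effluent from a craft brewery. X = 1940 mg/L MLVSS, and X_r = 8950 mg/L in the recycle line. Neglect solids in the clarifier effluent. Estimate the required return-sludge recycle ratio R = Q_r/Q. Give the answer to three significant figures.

R = Q_r/Q = X/(X_r − X) = 1940 / (8950 − 1940) = 0.2767.

R ≈ 0.277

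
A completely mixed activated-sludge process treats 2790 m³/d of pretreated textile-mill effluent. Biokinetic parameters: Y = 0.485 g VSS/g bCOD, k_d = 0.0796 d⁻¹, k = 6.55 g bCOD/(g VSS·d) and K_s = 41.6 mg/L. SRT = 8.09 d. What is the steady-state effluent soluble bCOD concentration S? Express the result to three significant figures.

S ≈ 2.84 mg/L

From the Monod/SRT balance for a CMAS, S = K_s·(1+k_d θ_c)/[θ_c·(Y k − k_d) − 1] = 41.6 × (1 + 0.0796 × 8.09) / [8.09 × (0.485 × 6.55 − 0.0796) − 1] = 68.39 / 24.06 = 2.843 mg/L.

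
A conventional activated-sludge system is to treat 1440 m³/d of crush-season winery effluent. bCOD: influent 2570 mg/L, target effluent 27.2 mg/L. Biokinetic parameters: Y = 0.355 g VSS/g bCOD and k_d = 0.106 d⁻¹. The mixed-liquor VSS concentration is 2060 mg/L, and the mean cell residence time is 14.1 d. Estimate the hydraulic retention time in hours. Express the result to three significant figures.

τ ≈ 59.4 h

Steady-state biomass mass balance: V·X·(1 + k_d·θ_c) = Y·Q·(S₀ − S)·θ_c, so V = 0.355 × 1440 × (2570 − 27.2) × 14.1 / [2060 × (1 + 0.106 × 14.1)] = 1.83×10^7 / 5139 = 3567 m³.
Hydraulic retention time τ = V/Q = 3567 / 1440 = 2.477 d = 59.44 h.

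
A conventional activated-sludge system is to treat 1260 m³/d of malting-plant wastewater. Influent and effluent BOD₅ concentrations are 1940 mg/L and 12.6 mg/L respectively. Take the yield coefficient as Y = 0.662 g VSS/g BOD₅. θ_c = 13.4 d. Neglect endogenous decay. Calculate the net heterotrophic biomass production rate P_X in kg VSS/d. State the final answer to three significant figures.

No decay correction is needed, so Y_obs = Y = 0.662.
Substrate removed = Q·(S₀ − S) = 1260 m³/d × (1940 − 12.6) g/m³ = 2.43×10^6 g/d = 2429 kg/d.
Net biomass production P_X = Y_obs × Q·(S₀ − S) = 0.6620 × 2429 = 1608 kg VSS/d.

P_X ≈ 1610 kg VSS/d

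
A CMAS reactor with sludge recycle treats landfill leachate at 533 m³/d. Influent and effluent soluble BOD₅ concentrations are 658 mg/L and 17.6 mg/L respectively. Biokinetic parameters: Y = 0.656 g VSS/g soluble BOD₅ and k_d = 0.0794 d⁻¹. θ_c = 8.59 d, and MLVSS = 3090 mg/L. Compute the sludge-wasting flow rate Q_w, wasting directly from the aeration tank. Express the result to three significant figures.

Rearranging the biomass balance for a CMAS with decay, V = Y·Q·ΔS·θ_c / [X·(1+k_d θ_c)] = 0.656 × 533 × (658 − 17.6) × 8.59 / [3090 × (1 + 0.0794 × 8.59)] = 1.92×10^6 / 5198 = 370.1 m³.
Wasting from the aeration tank: Q_w = V / θ_c = 370.1 / 8.59 = 43.08 m³/d.

Q_w ≈ 43.1 m³/d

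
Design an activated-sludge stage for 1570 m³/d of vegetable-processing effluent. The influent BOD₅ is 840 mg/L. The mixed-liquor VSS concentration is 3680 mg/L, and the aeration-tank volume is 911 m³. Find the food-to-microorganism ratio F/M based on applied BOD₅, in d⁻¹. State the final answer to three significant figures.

F/M ≈ 0.393 d⁻¹

F/M = applied load / biomass = Q·S₀/(V·X) = 1570 × 840 / (911.0 × 3680) = 0.3934 d⁻¹.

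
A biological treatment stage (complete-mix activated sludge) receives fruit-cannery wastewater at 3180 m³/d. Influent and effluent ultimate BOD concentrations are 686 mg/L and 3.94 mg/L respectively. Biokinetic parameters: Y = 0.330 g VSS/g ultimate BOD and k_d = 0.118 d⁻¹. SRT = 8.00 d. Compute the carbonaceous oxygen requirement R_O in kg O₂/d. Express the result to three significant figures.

Y_obs = Y / (1 + k_d θ_c) = 0.330 / (1 + 0.118 × 8.00) = 0.330 / 1.944 = 0.1698.
Q·(S₀ − S) = 3180 × (686 − 3.94) × 10⁻³ = 2169 kg/d removed.
Net sludge production P_X = 0.1698 × 2169 = 368.2 kg VSS/d.
R_O = Q·(S₀ − S) − 1.42·P_X = 2169 − 1.42 × 368.2 = 1646 kg O₂/d.

R_O ≈ 1650 kg O₂/d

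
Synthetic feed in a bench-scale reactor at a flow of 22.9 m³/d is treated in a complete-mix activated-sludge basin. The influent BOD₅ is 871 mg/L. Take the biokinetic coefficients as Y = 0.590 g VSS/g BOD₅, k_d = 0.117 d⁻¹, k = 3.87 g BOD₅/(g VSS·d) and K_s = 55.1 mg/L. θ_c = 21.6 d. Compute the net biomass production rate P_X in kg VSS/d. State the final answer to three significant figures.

For a completely mixed reactor with recycle the Lawrence–McCarty relation gives S = K_s·(1 + k_d·θ_c) / [θ_c·(Y·k − k_d) − 1] = 55.1 × (1 + 0.117 × 21.6) / [21.6 × (0.590 × 3.87 − 0.117) − 1] = 194.3 / 45.79 = 4.244 mg/L.
The observed yield is Y_obs = Y/(1 + k_d·θ_c) = 0.590 / (1 + 0.117 × 21.6) = 0.590 / 3.527 = 0.1673 g VSS per g BOD₅ removed.
Mass of BOD₅ removed per day: Q(S₀ − S) = 22.9 × 866.8 g/m³ = 19.85 kg/d.
So the net sludge growth is P_X = 0.1673 × 19.85 = 3.320 kg VSS/d.

P_X ≈ 3.32 kg VSS/d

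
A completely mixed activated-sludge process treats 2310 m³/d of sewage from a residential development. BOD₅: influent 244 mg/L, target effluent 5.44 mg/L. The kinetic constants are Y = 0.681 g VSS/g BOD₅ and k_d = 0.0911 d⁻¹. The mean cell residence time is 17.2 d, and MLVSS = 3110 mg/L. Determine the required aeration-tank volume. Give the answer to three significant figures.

V ≈ 809 m³

Steady-state biomass mass balance: V·X·(1 + k_d·θ_c) = Y·Q·(S₀ − S)·θ_c, so V = 0.681 × 2310 × (244 − 5.44) × 17.2 / [3110 × (1 + 0.0911 × 17.2)] = 6.45×10^6 / 7983 = 808.6 m³.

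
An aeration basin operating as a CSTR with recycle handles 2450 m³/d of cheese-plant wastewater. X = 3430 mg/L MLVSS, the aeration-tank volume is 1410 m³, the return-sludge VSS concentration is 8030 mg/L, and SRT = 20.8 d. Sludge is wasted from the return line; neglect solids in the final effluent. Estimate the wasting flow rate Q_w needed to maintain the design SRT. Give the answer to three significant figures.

Q_w ≈ 29.0 m³/d

Q_w = (V·X)/(θ_c X_r) = 1410 × 3430 / (20.8 × 8030) = 28.96 m³/d.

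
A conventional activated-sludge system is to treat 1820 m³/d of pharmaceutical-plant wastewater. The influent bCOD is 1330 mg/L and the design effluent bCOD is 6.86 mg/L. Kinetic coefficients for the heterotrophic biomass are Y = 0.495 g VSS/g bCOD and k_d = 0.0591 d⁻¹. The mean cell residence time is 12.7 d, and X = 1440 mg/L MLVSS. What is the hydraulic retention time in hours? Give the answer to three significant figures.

τ ≈ 79.2 h

Rearranging the biomass balance for a CMAS with decay, V = Y·Q·ΔS·θ_c / [X·(1+k_d θ_c)] = 0.495 × 1820 × (1330 − 6.86) × 12.7 / [1440 × (1 + 0.0591 × 12.7)] = 1.51×10^7 / 2521 = 6005 m³.
HRT = V/Q = 6005 m³ / 1820 m³·d⁻¹ = 3.300 d × 24 = 79.19 h.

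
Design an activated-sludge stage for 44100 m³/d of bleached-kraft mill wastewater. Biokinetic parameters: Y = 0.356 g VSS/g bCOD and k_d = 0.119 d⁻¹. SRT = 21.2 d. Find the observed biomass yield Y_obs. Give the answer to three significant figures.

The observed yield is Y_obs = Y/(1 + k_d·θ_c) = 0.356 / (1 + 0.119 × 21.2) = 0.356 / 3.523 = 0.1011 g VSS per g bCOD removed.

Y_obs ≈ 0.101 g VSS/g bCOD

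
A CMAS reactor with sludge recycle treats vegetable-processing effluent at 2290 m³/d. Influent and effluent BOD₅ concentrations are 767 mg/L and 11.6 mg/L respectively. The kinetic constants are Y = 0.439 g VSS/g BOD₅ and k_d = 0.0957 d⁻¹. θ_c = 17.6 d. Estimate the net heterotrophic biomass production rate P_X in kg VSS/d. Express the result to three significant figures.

The observed yield is Y_obs = Y/(1 + k_d·θ_c) = 0.439 / (1 + 0.0957 × 17.6) = 0.439 / 2.684 = 0.1635 g VSS per g BOD₅ removed.
Substrate removed = Q·(S₀ − S) = 2290 m³/d × (767 − 11.6) g/m³ = 1.73×10^6 g/d = 1730 kg/d.
Net biomass production P_X = Y_obs × Q·(S₀ − S) = 0.1635 × 1730 = 282.9 kg VSS/d.

P_X ≈ 283 kg VSS/d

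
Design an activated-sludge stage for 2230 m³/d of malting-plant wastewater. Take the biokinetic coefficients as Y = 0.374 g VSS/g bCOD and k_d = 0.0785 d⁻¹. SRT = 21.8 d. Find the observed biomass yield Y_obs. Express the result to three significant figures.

Y_obs ≈ 0.138 g VSS/g bCOD

Correct the yield for decay: Y_obs = Y/(1 + k_d θ_c) = 0.374 / (1 + 0.0785 × 21.8) = 0.374 / 2.711 = 0.1379.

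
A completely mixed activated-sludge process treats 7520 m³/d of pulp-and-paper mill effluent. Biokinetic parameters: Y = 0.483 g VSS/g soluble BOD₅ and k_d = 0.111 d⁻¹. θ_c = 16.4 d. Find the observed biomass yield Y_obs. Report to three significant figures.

Y_obs ≈ 0.171 g VSS/g soluble BOD₅

Y_obs = Y / (1 + k_d θ_c) = 0.483 / (1 + 0.111 × 16.4) = 0.483 / 2.820 = 0.1713.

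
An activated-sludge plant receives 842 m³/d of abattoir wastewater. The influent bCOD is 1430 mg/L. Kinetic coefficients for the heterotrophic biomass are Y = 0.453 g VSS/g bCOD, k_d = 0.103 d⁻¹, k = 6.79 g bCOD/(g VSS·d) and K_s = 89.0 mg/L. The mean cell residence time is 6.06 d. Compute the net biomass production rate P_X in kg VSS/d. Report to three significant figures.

P_X ≈ 334 kg VSS/d

Effluent substrate depends only on kinetics and SRT: S = K_s(1 + k_d θ_c) / [θ_c(Yk − k_d) − 1] = 89.0 × (1 + 0.103 × 6.06) / [6.06 × (0.453 × 6.79 − 0.103) − 1] = 144.6 / 17.02 = 8.495 mg/L.
Y_obs = Y / (1 + k_d θ_c) = 0.453 / (1 + 0.103 × 6.06) = 0.453 / 1.624 = 0.2789.
ΔS = 1430 − 8.50 = 1422 mg/L, so the substrate removal rate is 842 × 1422/1000 = 1197 kg bCOD/d.
Net biomass production P_X = Y_obs × Q·(S₀ − S) = 0.2789 × 1197 = 333.8 kg VSS/d.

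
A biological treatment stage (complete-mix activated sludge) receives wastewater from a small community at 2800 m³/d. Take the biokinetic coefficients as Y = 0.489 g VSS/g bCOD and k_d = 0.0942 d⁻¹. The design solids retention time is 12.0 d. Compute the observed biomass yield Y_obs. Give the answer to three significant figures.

Observed yield with endogenous decay: Y_obs = Y / (1 + k_d·θ_c) = 0.489 / (1 + 0.0942 × 12.0) = 0.489 / 2.130 = 0.2295 g VSS/g bCOD.

Y_obs ≈ 0.230 g VSS/g bCOD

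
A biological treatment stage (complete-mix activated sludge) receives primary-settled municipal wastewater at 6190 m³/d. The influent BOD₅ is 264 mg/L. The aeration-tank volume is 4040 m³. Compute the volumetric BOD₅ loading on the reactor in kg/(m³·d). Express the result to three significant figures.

L_v = Q S₀ / V = 6190 × 264 × 10⁻³ / 4040 = 0.4045 kg/(m³·d).

L_v ≈ 0.404 kg BOD₅/(m³·d)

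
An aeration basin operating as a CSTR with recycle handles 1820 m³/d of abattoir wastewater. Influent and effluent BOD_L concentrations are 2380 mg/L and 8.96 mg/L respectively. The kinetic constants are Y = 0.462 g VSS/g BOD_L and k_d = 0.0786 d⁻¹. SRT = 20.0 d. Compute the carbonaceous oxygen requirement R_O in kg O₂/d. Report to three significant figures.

R_O ≈ 3210 kg O₂/d

Y_obs = Y / (1 + k_d θ_c) = 0.462 / (1 + 0.0786 × 20.0) = 0.462 / 2.572 = 0.1796.
ΔS = 2380 − 8.96 = 2371 mg/L, so the substrate removal rate is 1820 × 2371/1000 = 4315 kg BOD_L/d.
Biomass synthesised: P_X = Y_obs × 4315 = 775.1 kg VSS/d.
Carbonaceous O₂ demand = substrate oxidised − cell-mass equivalent = 4315 − 1.42 × 775.1 = 3215 kg O₂/d.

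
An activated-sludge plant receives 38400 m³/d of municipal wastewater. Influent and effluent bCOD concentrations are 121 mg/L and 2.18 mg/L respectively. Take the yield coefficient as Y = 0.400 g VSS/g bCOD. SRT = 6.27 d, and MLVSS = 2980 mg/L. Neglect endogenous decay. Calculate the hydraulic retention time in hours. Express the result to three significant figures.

τ ≈ 2.40 h

V·X = Y·Q·ΔS·θ_c gives V = 0.400 × 38400 × (121 − 2.18) × 6.27 / 2980 = 3840 m³.
τ = V/Q = 3840/38400 = 0.1000 d, or 2.400 h.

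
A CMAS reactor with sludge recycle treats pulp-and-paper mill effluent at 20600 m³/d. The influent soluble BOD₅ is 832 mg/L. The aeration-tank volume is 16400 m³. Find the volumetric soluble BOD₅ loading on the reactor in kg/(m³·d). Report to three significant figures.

L_v ≈ 1.05 kg soluble BOD₅/(m³·d)

L_v = Q S₀ / V = 20600 × 832 × 10⁻³ / 16400 = 1.045 kg/(m³·d).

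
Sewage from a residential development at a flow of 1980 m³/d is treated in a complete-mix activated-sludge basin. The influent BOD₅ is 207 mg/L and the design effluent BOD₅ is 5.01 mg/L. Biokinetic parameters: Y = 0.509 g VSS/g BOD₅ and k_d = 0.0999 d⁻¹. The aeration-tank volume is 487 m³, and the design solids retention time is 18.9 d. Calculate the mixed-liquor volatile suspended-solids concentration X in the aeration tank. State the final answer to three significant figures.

Solving the biomass balance for X: X = Y Q (S₀−S) θ_c / [V (1+k_d θ_c)] = 0.509 × 1980 × (207 − 5.01) × 18.9 / [487 × (1 + 0.0999 × 18.9)] = 2735 mg/L.

X ≈ 2740 mg/L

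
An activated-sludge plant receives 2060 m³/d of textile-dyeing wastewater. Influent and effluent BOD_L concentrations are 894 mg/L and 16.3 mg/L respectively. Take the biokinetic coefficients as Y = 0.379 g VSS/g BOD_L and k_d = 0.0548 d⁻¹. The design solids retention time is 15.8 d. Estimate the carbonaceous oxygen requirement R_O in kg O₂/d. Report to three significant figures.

Correct the yield for decay: Y_obs = Y/(1 + k_d θ_c) = 0.379 / (1 + 0.0548 × 15.8) = 0.379 / 1.866 = 0.2031.
Q·(S₀ − S) = 2060 × (894 − 16.3) × 10⁻³ = 1808 kg/d removed.
Biomass synthesised: P_X = Y_obs × 1808 = 367.3 kg VSS/d.
R_O = Q·ΔS − 1.42 P_X = 1808 − 521.5 = 1287 kg O₂/d.

R_O ≈ 1290 kg O₂/d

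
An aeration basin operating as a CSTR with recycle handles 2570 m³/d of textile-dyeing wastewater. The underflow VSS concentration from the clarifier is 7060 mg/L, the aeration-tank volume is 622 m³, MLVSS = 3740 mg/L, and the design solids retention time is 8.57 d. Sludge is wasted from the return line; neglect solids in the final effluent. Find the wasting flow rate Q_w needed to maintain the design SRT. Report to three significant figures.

Q_w ≈ 38.4 m³/d

Wasting from the return line (neglecting effluent solids): Q_w = V·X / (θ_c·X_r) = 622.0 × 3740 / (8.57 × 7060) = 38.45 m³/d.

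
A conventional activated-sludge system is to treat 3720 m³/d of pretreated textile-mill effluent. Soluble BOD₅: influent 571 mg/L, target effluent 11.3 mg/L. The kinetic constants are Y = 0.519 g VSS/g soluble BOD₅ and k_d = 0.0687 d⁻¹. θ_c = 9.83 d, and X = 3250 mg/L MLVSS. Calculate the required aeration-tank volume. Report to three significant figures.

Steady-state biomass mass balance: V·X·(1 + k_d·θ_c) = Y·Q·(S₀ − S)·θ_c, so V = 0.519 × 3720 × (571 − 11.3) × 9.83 / [3250 × (1 + 0.0687 × 9.83)] = 1.06×10^7 / 5445 = 1951 m³.

V ≈ 1950 m³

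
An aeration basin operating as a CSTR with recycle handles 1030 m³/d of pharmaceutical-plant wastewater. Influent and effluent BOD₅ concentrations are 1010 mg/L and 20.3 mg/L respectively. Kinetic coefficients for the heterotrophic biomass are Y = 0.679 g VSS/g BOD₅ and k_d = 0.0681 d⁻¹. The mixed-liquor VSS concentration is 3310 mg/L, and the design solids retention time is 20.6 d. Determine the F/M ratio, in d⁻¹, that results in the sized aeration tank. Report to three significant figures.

F/M ≈ 0.175 d⁻¹

Steady-state biomass mass balance: V·X·(1 + k_d·θ_c) = Y·Q·(S₀ − S)·θ_c, so V = 0.679 × 1030 × (1010 − 20.3) × 20.6 / [3310 × (1 + 0.0681 × 20.6)] = 1.43×10^7 / 7953 = 1793 m³.
F/M = Q·S₀ / (V·X) = 1030 × 1010 / (1793 × 3310) = 0.1753 g BOD₅·(g VSS·d)⁻¹.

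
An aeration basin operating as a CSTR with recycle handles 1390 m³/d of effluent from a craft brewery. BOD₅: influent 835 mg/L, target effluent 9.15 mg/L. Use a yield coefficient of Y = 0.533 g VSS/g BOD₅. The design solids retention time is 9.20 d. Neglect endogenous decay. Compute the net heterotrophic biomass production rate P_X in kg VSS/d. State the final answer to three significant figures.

P_X ≈ 612 kg VSS/d

With endogenous decay neglected, the observed yield equals the true yield: Y_obs = Y = 0.533 g VSS/g BOD₅.
ΔS = 835 − 9.15 = 825.9 mg/L, so the substrate removal rate is 1390 × 825.9/1000 = 1148 kg BOD₅/d.
So the net sludge growth is P_X = 0.5330 × 1148 = 611.8 kg VSS/d.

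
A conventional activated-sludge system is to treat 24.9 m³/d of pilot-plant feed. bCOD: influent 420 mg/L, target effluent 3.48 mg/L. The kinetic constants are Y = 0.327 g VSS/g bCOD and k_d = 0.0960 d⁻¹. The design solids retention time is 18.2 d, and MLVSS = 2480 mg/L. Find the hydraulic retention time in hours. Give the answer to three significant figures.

From the SRT design equation V = Y Q (S₀−S) θ_c / [X (1 + k_d θ_c)] = 0.327 × 24.9 × (420 − 3.48) × 18.2 / [2480 × (1 + 0.0960 × 18.2)] = 6.17×10^4 / 6813 = 9.060 m³.
HRT = V/Q = 9.060 m³ / 24.9 m³·d⁻¹ = 0.3638 d × 24 = 8.732 h.

τ ≈ 8.73 h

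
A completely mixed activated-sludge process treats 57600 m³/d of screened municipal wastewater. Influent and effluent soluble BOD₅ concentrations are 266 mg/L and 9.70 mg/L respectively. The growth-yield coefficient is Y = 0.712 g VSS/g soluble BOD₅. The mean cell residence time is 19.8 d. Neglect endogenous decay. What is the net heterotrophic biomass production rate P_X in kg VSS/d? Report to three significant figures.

No decay correction is needed, so Y_obs = Y = 0.712.
Substrate removed = Q·(S₀ − S) = 57600 m³/d × (266 − 9.70) g/m³ = 1.48×10^7 g/d = 14763 kg/d.
P_X = Y_obs · Q(S₀ − S) = 0.7120 × 14763 = 10511 kg VSS/d.

P_X ≈ 10500 kg VSS/d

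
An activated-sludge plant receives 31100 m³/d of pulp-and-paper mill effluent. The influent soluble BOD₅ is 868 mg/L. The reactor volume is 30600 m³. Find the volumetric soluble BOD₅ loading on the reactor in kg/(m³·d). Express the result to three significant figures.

L_v ≈ 0.882 kg soluble BOD₅/(m³·d)

L_v = Q S₀ / V = 31100 × 868 × 10⁻³ / 30600 = 0.8822 kg/(m³·d).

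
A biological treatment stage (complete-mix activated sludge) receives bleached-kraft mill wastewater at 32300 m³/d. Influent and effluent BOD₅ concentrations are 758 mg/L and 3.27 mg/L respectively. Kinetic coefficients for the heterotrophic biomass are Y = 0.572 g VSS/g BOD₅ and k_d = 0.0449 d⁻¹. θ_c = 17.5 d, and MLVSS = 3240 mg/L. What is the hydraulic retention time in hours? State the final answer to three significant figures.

τ ≈ 31.3 h

From the SRT design equation V = Y Q (S₀−S) θ_c / [X (1 + k_d θ_c)] = 0.572 × 32300 × (758 − 3.27) × 17.5 / [3240 × (1 + 0.0449 × 17.5)] = 2.44×10^8 / 5786 = 42176 m³.
τ = V/Q = 42176/32300 = 1.306 d, or 31.34 h.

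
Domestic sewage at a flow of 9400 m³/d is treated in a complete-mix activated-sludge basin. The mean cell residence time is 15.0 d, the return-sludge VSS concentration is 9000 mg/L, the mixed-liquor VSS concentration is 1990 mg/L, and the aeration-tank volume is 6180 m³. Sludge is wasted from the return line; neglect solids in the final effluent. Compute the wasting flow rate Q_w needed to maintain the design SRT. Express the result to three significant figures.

Q_w = (V·X)/(θ_c X_r) = 6180 × 1990 / (15.0 × 9000) = 91.10 m³/d.

Q_w ≈ 91.1 m³/d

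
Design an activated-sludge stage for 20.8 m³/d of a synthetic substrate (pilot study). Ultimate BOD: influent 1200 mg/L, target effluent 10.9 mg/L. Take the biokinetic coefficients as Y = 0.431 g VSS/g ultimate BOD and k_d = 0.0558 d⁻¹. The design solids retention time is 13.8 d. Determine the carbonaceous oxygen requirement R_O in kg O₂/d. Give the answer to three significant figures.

The observed yield is Y_obs = Y/(1 + k_d·θ_c) = 0.431 / (1 + 0.0558 × 13.8) = 0.431 / 1.770 = 0.2435 g VSS per g ultimate BOD removed.
Substrate removed = Q·(S₀ − S) = 20.8 m³/d × (1200 − 10.9) g/m³ = 2.47×10^4 g/d = 24.73 kg/d.
P_X = Y_obs·Q·(S₀ − S) = 0.2435 × 24.73 = 6.022 kg VSS/d.
Carbonaceous O₂ demand = substrate oxidised − cell-mass equivalent = 24.73 − 1.42 × 6.022 = 16.18 kg O₂/d.

R_O ≈ 16.2 kg O₂/d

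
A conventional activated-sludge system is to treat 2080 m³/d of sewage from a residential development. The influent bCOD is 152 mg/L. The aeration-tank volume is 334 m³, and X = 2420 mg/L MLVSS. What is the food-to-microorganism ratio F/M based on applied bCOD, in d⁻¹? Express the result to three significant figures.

Food-to-microorganism ratio F/M = Q S₀ / (V X) = 2080 × 152 / (334.0 × 2420) = 0.3912 d⁻¹.

F/M ≈ 0.391 d⁻¹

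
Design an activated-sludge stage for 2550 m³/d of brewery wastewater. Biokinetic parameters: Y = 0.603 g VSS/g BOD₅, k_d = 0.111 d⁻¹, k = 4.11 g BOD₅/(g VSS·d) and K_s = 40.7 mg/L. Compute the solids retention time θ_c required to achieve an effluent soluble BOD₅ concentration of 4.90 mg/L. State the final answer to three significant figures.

θ_c ≈ 6.44 d

At the target effluent, Y k S/(K_s+S) = 0.603×4.11×4.90/45.60 = 0.2663 d⁻¹.
1/θ_c = 0.2663 − 0.111 = 0.1553 d⁻¹, so θ_c = 6.439 d.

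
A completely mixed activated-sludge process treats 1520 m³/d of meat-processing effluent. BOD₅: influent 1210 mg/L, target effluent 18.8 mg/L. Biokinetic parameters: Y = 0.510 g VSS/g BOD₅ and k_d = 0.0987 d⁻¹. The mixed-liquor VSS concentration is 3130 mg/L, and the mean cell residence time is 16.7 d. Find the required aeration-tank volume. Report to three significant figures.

Rearranging the biomass balance for a CMAS with decay, V = Y·Q·ΔS·θ_c / [X·(1+k_d θ_c)] = 0.510 × 1520 × (1210 − 18.8) × 16.7 / [3130 × (1 + 0.0987 × 16.7)] = 1.54×10^7 / 8289 = 1860 m³.

V ≈ 1860 m³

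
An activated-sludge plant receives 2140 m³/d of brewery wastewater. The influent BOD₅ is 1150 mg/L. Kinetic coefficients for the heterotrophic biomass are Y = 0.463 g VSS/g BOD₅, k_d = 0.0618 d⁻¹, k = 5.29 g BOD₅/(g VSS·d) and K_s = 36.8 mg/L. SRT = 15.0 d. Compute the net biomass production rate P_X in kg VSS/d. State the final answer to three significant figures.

From the Monod/SRT balance for a CMAS, S = K_s·(1+k_d θ_c)/[θ_c·(Y k − k_d) − 1] = 36.8 × (1 + 0.0618 × 15.0) / [15.0 × (0.463 × 5.29 − 0.0618) − 1] = 70.91 / 34.81 = 2.037 mg/L.
Y_obs = Y / (1 + k_d θ_c) = 0.463 / (1 + 0.0618 × 15.0) = 0.463 / 1.927 = 0.2403.
Mass of BOD₅ removed per day: Q(S₀ − S) = 2140 × 1148 g/m³ = 2457 kg/d.
P_X = Y_obs · Q(S₀ − S) = 0.2403 × 2457 = 590.3 kg VSS/d.

P_X ≈ 590 kg VSS/d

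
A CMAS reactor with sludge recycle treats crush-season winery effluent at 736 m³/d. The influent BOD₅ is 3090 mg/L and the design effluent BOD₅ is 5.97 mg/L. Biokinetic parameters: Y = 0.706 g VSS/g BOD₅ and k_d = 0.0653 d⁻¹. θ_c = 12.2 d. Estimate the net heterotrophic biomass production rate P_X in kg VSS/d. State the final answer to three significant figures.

P_X ≈ 892 kg VSS/d

Correct the yield for decay: Y_obs = Y/(1 + k_d θ_c) = 0.706 / (1 + 0.0653 × 12.2) = 0.706 / 1.797 = 0.3930.
ΔS = 3090 − 5.97 = 3084 mg/L, so the substrate removal rate is 736 × 3084/1000 = 2270 kg BOD₅/d.
P_X = Y_obs · Q(S₀ − S) = 0.3930 × 2270 = 891.9 kg VSS/d.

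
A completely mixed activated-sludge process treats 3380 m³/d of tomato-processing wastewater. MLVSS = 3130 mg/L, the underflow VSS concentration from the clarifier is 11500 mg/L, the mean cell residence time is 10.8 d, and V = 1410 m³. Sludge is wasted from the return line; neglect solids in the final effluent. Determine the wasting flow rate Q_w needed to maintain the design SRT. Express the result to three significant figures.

Q_w ≈ 35.5 m³/d

Wasting from the return line (neglecting effluent solids): Q_w = V·X / (θ_c·X_r) = 1410 × 3130 / (10.8 × 11500) = 35.53 m³/d.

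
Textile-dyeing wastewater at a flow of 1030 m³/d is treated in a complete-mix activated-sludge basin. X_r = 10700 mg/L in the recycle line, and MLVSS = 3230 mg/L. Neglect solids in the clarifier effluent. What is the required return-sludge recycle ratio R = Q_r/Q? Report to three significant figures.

R ≈ 0.432

Mass balance around the secondary clarifier (neglecting effluent solids): R = X / (X_r − X) = 3230 / (10700 − 3230) = 0.4324.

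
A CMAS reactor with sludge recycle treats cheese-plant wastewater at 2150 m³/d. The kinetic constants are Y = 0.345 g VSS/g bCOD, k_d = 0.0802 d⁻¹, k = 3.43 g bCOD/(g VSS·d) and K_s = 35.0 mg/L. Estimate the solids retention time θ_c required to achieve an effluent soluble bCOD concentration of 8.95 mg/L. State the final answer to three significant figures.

θ_c ≈ 6.22 d

From 1/θ_c = Y·k·S/(K_s + S) − k_d: Y·k·S/(K_s+S) = 0.345 × 3.43 × 8.95 / (35.0 + 8.95) = 0.2410 d⁻¹.
Then 1/θ_c = μ − k_d = 0.2410 − 0.0802 = 0.1608 d⁻¹, giving θ_c = 6.220 d.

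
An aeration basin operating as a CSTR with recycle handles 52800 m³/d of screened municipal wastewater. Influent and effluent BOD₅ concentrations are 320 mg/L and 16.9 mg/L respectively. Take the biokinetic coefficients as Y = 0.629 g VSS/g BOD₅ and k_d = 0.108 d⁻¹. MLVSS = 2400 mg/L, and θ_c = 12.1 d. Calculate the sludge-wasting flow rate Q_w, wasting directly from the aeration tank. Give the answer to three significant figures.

Q_w ≈ 1820 m³/d

Rearranging the biomass balance for a CMAS with decay, V = Y·Q·ΔS·θ_c / [X·(1+k_d θ_c)] = 0.629 × 52800 × (320 − 16.9) × 12.1 / [2400 × (1 + 0.108 × 12.1)] = 1.22×10^8 / 5536 = 22001 m³.
For wasting at MLVSS concentration, Q_w = V/θ_c = 22001/12.1 = 1818 m³/d.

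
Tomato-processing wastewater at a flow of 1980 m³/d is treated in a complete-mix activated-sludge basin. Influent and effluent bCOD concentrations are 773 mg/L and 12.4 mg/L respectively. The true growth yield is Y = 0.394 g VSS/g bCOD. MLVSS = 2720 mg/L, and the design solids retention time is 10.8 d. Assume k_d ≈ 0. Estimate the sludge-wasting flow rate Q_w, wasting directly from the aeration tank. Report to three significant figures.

Q_w ≈ 218 m³/d

Biomass mass balance (decay neglected): V·X = Y·Q·(S₀ − S)·θ_c, so V = 0.394 × 1980 × (773 − 12.4) × 10.8 / 2720 = 2356 m³.
Wasting from the aeration tank: Q_w = V / θ_c = 2356 / 10.8 = 218.1 m³/d.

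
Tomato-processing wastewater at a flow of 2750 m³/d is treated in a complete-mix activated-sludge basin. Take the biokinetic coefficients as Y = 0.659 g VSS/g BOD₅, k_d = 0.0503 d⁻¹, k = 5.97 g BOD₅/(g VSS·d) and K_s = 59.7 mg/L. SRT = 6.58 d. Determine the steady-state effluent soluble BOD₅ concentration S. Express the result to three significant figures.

S ≈ 3.24 mg/L

For a completely mixed reactor with recycle the Lawrence–McCarty relation gives S = K_s·(1 + k_d·θ_c) / [θ_c·(Y·k − k_d) − 1] = 59.7 × (1 + 0.0503 × 6.58) / [6.58 × (0.659 × 5.97 − 0.0503) − 1] = 79.46 / 24.56 = 3.236 mg/L.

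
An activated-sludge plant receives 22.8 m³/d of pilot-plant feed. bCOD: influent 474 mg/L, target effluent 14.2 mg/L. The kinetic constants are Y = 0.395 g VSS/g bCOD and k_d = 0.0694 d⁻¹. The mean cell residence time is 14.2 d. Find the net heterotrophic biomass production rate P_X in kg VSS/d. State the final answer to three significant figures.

P_X ≈ 2.09 kg VSS/d

Correct the yield for decay: Y_obs = Y/(1 + k_d θ_c) = 0.395 / (1 + 0.0694 × 14.2) = 0.395 / 1.985 = 0.1989.
Mass of bCOD removed per day: Q(S₀ − S) = 22.8 × 459.8 g/m³ = 10.48 kg/d.
P_X = Y_obs · Q(S₀ − S) = 0.1989 × 10.48 = 2.086 kg VSS/d.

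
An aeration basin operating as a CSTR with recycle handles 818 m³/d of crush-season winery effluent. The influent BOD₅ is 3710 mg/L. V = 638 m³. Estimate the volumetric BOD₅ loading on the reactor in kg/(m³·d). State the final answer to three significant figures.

Applied BOD₅ load per unit volume = Q·S₀/V = (818 × 3710/1000)/638.0 = 4.757 kg BOD₅·m⁻³·d⁻¹.

L_v ≈ 4.76 kg BOD₅/(m³·d)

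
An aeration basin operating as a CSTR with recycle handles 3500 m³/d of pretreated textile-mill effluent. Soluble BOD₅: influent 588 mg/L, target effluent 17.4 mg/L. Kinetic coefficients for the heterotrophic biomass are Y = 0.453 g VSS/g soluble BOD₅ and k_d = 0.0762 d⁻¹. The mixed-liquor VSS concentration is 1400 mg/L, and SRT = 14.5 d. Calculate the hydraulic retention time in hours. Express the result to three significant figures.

τ ≈ 30.5 h

From the SRT design equation V = Y Q (S₀−S) θ_c / [X (1 + k_d θ_c)] = 0.453 × 3500 × (588 − 17.4) × 14.5 / [1400 × (1 + 0.0762 × 14.5)] = 1.31×10^7 / 2947 = 4452 m³.
Hydraulic retention time τ = V/Q = 4452 / 3500 = 1.272 d = 30.52 h.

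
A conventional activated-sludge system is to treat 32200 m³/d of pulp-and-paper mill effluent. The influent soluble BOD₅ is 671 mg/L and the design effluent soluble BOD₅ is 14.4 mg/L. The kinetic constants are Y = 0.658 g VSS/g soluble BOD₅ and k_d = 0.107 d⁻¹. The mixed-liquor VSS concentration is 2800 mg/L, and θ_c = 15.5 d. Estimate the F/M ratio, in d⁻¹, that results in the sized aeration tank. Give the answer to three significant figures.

F/M ≈ 0.266 d⁻¹

Steady-state biomass mass balance: V·X·(1 + k_d·θ_c) = Y·Q·(S₀ − S)·θ_c, so V = 0.658 × 32200 × (671 − 14.4) × 15.5 / [2800 × (1 + 0.107 × 15.5)] = 2.16×10^8 / 7444 = 28968 m³.
F/M = Q·S₀ / (V·X) = 32200 × 671 / (28968 × 2800) = 0.2664 g soluble BOD₅·(g VSS·d)⁻¹.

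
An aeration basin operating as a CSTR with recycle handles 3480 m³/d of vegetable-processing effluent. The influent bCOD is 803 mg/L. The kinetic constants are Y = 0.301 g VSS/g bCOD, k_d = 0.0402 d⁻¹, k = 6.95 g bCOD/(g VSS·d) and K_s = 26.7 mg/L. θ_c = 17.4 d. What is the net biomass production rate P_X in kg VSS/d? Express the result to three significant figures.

P_X ≈ 494 kg VSS/d

Effluent substrate depends only on kinetics and SRT: S = K_s(1 + k_d θ_c) / [θ_c(Yk − k_d) − 1] = 26.7 × (1 + 0.0402 × 17.4) / [17.4 × (0.301 × 6.95 − 0.0402) − 1] = 45.38 / 34.70 = 1.308 mg/L.
Y_obs = Y / (1 + k_d θ_c) = 0.301 / (1 + 0.0402 × 17.4) = 0.301 / 1.699 = 0.1771.
Substrate removed = Q·(S₀ − S) = 3480 m³/d × (803 − 1.31) g/m³ = 2.79×10^6 g/d = 2790 kg/d.
Net biomass production P_X = Y_obs × Q·(S₀ − S) = 0.1771 × 2790 = 494.1 kg VSS/d.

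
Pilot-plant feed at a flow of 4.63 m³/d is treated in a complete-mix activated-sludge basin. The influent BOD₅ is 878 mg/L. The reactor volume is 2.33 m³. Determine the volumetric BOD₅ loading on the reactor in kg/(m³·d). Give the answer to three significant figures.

L_v = Q S₀ / V = 4.63 × 878 × 10⁻³ / 2.330 = 1.745 kg/(m³·d).

L_v ≈ 1.74 kg BOD₅/(m³·d)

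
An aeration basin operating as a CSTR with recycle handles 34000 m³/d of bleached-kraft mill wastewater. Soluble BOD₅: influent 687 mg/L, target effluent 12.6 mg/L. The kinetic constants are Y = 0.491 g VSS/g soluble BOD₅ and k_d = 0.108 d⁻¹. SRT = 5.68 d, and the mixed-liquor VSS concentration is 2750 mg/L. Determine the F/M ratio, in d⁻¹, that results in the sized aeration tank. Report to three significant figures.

From the SRT design equation V = Y Q (S₀−S) θ_c / [X (1 + k_d θ_c)] = 0.491 × 34000 × (687 − 12.6) × 5.68 / [2750 × (1 + 0.108 × 5.68)] = 6.39×10^7 / 4437 = 14413 m³.
F/M = applied load / biomass = Q·S₀/(V·X) = 34000 × 687 / (14413 × 2750) = 0.5893 d⁻¹.

F/M ≈ 0.589 d⁻¹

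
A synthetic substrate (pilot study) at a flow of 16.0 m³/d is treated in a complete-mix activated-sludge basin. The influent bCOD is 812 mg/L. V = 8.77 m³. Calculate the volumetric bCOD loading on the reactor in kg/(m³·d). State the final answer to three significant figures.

Volumetric loading L_v = Q·S₀ / V = 16.0 × 812 g/m³ / 8.770 m³ = 1481 g/(m³·d) = 1.481 kg bCOD/(m³·d).

L_v ≈ 1.48 kg bCOD/(m³·d)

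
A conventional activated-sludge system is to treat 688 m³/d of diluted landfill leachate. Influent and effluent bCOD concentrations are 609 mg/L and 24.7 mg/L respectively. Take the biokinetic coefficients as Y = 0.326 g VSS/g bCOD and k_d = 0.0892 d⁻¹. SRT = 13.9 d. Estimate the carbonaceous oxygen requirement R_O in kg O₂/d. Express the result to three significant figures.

R_O ≈ 319 kg O₂/d

The observed yield is Y_obs = Y/(1 + k_d·θ_c) = 0.326 / (1 + 0.0892 × 13.9) = 0.326 / 2.240 = 0.1455 g VSS per g bCOD removed.
ΔS = 609 − 24.7 = 584.3 mg/L, so the substrate removal rate is 688 × 584.3/1000 = 402.0 kg bCOD/d.
Net sludge production P_X = 0.1455 × 402.0 = 58.51 kg VSS/d.
Carbonaceous O₂ demand = substrate oxidised − cell-mass equivalent = 402.0 − 1.42 × 58.51 = 318.9 kg O₂/d.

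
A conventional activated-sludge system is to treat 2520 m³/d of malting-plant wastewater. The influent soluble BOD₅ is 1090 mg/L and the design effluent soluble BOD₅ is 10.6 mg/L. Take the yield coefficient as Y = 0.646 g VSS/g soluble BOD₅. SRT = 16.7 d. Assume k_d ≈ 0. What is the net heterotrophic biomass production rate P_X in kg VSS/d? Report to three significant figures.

P_X ≈ 1760 kg VSS/d

Since k_d ≈ 0, Y_obs = Y = 0.646 g VSS/g soluble BOD₅.
Substrate removed = Q·(S₀ − S) = 2520 m³/d × (1090 − 10.6) g/m³ = 2.72×10^6 g/d = 2720 kg/d.
Net biomass production P_X = Y_obs × Q·(S₀ − S) = 0.6460 × 2720 = 1757 kg VSS/d.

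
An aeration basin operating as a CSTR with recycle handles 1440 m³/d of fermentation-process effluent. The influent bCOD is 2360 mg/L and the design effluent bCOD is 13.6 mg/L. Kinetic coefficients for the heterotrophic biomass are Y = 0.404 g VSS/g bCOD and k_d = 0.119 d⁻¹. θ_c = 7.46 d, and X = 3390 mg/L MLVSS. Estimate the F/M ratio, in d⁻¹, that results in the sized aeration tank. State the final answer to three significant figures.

F/M ≈ 0.630 d⁻¹

Steady-state biomass mass balance: V·X·(1 + k_d·θ_c) = Y·Q·(S₀ − S)·θ_c, so V = 0.404 × 1440 × (2360 − 13.6) × 7.46 / [3390 × (1 + 0.119 × 7.46)] = 1.02×10^7 / 6399 = 1591 m³.
F/M = Q·S₀ / (V·X) = 1440 × 2360 / (1591 × 3390) = 0.6300 g bCOD·(g VSS·d)⁻¹.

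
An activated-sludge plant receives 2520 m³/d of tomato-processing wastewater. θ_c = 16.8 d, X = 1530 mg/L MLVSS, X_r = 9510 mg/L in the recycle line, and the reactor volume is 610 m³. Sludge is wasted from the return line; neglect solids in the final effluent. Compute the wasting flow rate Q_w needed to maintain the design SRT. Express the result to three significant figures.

θ_c = V·X/(Q_w·X_r) when wasting from the recycle, so Q_w = V·X/(θ_c·X_r) = 610.0 × 1530 / (16.8 × 9510) = 5.842 m³/d.

Q_w ≈ 5.84 m³/d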